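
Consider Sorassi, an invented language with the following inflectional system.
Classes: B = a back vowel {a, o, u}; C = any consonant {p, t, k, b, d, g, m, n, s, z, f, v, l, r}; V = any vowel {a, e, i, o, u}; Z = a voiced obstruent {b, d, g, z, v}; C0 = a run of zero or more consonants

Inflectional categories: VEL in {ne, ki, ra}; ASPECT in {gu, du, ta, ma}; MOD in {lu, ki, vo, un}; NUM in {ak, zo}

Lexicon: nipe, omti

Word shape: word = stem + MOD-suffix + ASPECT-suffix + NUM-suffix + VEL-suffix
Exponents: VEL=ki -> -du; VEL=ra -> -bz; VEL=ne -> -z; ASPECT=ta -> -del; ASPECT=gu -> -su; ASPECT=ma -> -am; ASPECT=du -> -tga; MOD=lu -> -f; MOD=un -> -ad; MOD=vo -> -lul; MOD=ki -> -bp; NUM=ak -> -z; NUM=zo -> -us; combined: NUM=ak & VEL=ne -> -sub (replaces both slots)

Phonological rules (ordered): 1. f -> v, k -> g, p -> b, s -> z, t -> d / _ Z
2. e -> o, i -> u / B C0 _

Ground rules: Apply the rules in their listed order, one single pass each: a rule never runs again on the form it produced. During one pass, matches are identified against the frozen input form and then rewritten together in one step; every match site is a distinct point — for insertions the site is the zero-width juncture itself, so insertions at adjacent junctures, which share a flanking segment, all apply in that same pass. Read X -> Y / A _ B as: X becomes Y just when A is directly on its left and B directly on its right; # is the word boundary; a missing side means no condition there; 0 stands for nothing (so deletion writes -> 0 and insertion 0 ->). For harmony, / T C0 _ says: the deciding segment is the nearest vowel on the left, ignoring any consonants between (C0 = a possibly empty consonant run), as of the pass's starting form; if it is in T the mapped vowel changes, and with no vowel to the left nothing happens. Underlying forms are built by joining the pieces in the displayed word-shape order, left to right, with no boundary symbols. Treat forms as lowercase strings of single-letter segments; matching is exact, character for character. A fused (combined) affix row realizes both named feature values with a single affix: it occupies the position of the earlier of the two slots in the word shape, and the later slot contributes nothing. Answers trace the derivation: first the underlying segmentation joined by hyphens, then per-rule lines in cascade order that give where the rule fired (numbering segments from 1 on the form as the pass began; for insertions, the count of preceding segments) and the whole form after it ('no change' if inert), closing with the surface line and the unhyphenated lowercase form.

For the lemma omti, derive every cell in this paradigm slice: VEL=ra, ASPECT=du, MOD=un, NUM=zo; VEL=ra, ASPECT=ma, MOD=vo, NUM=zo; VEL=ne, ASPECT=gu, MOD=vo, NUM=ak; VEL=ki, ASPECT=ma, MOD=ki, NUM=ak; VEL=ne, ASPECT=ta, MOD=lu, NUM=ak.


cell VEL=ra, ASPECT=du, MOD=un, NUM=zo:
underlying: omti-ad-tga-us-bz
1. f -> v, k -> g, p -> b, s -> z, t -> d / _ Z: fires at position(s) 7, 11: omtiaddgauzbz
2. e -> o, i -> u / B C0 _: fires at position(s) 4: omtuaddgauzbz
surface: omtuaddgauzbz

cell VEL=ra, ASPECT=ma, MOD=vo, NUM=zo:
underlying: omti-lul-am-us-bz
1. f -> v, k -> g, p -> b, s -> z, t -> d / _ Z: fires at position(s) 11: omtilulamuzbz
2. e -> o, i -> u / B C0 _: fires at position(s) 4: omtululamuzbz
surface: omtululamuzbz

cell VEL=ne, ASPECT=gu, MOD=vo, NUM=ak:
underlying: omti-lul-su-sub
1. f -> v, k -> g, p -> b, s -> z, t -> d / _ Z: no change
2. e -> o, i -> u / B C0 _: fires at position(s) 4: omtululsusub
surface: omtululsusub

cell VEL=ki, ASPECT=ma, MOD=ki, NUM=ak:
underlying: omti-bp-am-z-du
1. f -> v, k -> g, p -> b, s -> z, t -> d / _ Z: no change
2. e -> o, i -> u / B C0 _: fires at position(s) 4: omtubpamzdu
surface: omtubpamzdu

cell VEL=ne, ASPECT=ta, MOD=lu, NUM=ak:
underlying: omti-f-del-sub
1. f -> v, k -> g, p -> b, s -> z, t -> d / _ Z: fires at position(s) 5: omtivdelsub
2. e -> o, i -> u / B C0 _: fires at position(s) 4: omtuvdelsub
surface: omtuvdelsub


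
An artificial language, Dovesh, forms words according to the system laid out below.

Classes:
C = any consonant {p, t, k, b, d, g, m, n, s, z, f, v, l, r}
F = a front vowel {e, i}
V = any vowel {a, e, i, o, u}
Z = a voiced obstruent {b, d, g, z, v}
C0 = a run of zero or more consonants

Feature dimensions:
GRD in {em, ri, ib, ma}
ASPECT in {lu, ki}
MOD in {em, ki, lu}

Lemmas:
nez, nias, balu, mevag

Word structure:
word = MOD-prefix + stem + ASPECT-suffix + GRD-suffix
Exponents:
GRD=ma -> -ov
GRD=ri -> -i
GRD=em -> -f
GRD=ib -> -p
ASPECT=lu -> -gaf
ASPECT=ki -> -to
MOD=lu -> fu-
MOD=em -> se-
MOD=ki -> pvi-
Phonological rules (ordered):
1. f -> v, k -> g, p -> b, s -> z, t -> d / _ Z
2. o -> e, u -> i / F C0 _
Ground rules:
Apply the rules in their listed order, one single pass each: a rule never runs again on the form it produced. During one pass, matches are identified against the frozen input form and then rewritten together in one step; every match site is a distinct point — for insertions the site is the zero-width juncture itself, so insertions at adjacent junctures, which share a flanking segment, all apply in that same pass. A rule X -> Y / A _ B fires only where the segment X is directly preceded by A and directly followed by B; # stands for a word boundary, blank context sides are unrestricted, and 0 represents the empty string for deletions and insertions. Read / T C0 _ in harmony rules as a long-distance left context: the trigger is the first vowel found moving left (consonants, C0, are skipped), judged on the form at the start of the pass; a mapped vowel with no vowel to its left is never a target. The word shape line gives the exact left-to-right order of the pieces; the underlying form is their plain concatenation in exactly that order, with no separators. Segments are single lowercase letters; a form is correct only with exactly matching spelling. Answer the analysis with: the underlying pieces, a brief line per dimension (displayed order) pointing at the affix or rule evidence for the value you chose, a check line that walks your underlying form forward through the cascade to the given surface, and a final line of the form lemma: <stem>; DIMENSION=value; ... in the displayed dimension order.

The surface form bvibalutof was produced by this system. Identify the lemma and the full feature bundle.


underlying: pvi-balu-to-f
GRD=em - signalled by the affix -f
ASPECT=ki - signalled by the affix -to
MOD=ki - signalled by the affix pvi-
check: pvibalutof -> bvibalutof -> bvibalutof
lemma: balu; GRD=em; ASPECT=ki; MOD=ki


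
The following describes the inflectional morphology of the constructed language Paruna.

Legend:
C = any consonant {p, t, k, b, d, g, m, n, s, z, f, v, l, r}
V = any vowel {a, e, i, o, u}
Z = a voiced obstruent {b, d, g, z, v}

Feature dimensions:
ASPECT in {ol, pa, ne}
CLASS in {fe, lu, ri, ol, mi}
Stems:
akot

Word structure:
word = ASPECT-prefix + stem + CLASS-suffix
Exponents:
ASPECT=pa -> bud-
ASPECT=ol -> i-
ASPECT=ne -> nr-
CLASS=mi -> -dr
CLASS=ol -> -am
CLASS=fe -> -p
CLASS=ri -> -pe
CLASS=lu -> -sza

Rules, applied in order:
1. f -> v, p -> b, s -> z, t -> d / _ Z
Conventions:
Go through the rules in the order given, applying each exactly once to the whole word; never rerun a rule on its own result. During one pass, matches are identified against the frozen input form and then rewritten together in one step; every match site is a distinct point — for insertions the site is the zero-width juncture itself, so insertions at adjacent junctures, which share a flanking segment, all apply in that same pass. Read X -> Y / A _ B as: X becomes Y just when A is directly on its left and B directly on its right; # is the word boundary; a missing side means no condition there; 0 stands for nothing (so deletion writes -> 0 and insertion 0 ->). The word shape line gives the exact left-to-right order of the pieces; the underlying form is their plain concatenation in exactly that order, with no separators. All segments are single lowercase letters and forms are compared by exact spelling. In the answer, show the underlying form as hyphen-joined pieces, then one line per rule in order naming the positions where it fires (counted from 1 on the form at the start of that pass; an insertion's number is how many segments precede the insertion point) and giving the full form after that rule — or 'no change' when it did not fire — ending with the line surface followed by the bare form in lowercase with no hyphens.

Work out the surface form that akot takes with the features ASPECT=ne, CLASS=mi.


underlying: nr-akot-dr
1. f -> v, p -> b, s -> z, t -> d / _ Z: fires at position(s) 6: nrakoddr
surface: nrakoddr


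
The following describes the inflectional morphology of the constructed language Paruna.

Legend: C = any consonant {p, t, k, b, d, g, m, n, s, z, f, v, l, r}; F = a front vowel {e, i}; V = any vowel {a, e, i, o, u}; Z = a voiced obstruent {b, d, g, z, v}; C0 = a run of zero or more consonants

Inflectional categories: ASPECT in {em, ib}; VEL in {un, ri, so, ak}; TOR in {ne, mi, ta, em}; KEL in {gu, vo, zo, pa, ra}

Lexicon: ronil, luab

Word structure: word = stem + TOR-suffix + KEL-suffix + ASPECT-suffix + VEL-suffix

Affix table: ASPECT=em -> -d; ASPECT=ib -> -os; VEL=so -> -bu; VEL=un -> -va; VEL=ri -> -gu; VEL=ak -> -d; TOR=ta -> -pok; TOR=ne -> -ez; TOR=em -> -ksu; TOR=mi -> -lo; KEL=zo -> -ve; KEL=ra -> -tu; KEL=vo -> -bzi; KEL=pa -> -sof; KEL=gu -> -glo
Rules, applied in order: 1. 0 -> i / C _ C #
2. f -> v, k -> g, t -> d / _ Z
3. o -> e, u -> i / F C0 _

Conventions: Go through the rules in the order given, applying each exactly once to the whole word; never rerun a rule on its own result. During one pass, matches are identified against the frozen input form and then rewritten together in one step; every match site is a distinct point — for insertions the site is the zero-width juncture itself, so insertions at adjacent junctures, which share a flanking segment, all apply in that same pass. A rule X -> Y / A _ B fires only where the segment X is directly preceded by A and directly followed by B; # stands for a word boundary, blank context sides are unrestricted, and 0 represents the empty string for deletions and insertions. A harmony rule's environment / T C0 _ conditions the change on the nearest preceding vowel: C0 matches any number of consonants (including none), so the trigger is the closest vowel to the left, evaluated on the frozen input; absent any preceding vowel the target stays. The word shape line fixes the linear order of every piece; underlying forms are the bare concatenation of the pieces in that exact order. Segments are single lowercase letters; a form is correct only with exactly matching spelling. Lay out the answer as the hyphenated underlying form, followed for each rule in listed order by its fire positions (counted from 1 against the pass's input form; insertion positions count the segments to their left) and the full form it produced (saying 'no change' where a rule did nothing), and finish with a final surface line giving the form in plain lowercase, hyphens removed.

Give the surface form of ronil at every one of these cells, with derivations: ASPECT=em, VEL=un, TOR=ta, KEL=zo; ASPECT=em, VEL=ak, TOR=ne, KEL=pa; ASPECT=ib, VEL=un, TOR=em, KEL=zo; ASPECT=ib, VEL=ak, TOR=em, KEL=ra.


cell ASPECT=em, VEL=un, TOR=ta, KEL=zo:
underlying: ronil-pok-ve-d-va
1. 0 -> i / C _ C #: no change
2. f -> v, k -> g, t -> d / _ Z: fires at position(s) 8: ronilpogvedva
3. o -> e, u -> i / F C0 _: fires at position(s) 7: ronilpegvedva
surface: ronilpegvedva

cell ASPECT=em, VEL=ak, TOR=ne, KEL=pa:
underlying: ronil-ez-sof-d-d
1. 0 -> i / C _ C #: inserts after position(s) 11: ronilezsofdid
2. f -> v, k -> g, t -> d / _ Z: fires at position(s) 10: ronilezsovdid
3. o -> e, u -> i / F C0 _: fires at position(s) 9: ronilezsevdid
surface: ronilezsevdid

cell ASPECT=ib, VEL=un, TOR=em, KEL=zo:
underlying: ronil-ksu-ve-os-va
1. 0 -> i / C _ C #: no change
2. f -> v, k -> g, t -> d / _ Z: no change
3. o -> e, u -> i / F C0 _: fires at position(s) 8, 11: ronilksiveesva
surface: ronilksiveesva

cell ASPECT=ib, VEL=ak, TOR=em, KEL=ra:
underlying: ronil-ksu-tu-os-d
1. 0 -> i / C _ C #: inserts after position(s) 12: ronilksutuosid
2. f -> v, k -> g, t -> d / _ Z: no change
3. o -> e, u -> i / F C0 _: fires at position(s) 8: ronilksituosid
surface: ronilksituosid


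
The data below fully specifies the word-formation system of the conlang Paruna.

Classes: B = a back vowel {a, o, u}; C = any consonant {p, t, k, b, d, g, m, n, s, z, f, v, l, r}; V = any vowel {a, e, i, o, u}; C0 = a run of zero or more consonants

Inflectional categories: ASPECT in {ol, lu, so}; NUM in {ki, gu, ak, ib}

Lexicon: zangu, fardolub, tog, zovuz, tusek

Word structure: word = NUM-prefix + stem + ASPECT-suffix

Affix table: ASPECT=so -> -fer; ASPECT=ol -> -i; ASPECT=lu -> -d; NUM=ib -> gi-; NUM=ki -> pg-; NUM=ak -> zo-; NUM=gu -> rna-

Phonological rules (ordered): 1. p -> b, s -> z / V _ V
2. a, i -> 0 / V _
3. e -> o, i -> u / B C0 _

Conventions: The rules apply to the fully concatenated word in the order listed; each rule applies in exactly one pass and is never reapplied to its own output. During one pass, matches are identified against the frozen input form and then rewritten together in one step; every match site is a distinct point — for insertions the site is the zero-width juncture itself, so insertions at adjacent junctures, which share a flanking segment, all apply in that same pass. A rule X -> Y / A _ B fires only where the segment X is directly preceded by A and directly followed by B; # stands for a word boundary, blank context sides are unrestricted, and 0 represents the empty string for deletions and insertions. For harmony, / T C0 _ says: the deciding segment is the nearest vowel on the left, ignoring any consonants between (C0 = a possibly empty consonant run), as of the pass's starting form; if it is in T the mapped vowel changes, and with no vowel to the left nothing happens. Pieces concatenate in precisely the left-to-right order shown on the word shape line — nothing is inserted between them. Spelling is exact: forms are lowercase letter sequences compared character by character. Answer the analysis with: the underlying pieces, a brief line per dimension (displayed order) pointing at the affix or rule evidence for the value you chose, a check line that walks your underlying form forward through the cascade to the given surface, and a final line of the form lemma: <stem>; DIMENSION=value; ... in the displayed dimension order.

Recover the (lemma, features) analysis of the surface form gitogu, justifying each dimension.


underlying: gi-tog-i
ASPECT=ol - signalled by the affix -i
NUM=ib - signalled by the affix gi-
check: gitogi -> gitogi -> gitogi -> gitogu
lemma: tog; ASPECT=ol; NUM=ib


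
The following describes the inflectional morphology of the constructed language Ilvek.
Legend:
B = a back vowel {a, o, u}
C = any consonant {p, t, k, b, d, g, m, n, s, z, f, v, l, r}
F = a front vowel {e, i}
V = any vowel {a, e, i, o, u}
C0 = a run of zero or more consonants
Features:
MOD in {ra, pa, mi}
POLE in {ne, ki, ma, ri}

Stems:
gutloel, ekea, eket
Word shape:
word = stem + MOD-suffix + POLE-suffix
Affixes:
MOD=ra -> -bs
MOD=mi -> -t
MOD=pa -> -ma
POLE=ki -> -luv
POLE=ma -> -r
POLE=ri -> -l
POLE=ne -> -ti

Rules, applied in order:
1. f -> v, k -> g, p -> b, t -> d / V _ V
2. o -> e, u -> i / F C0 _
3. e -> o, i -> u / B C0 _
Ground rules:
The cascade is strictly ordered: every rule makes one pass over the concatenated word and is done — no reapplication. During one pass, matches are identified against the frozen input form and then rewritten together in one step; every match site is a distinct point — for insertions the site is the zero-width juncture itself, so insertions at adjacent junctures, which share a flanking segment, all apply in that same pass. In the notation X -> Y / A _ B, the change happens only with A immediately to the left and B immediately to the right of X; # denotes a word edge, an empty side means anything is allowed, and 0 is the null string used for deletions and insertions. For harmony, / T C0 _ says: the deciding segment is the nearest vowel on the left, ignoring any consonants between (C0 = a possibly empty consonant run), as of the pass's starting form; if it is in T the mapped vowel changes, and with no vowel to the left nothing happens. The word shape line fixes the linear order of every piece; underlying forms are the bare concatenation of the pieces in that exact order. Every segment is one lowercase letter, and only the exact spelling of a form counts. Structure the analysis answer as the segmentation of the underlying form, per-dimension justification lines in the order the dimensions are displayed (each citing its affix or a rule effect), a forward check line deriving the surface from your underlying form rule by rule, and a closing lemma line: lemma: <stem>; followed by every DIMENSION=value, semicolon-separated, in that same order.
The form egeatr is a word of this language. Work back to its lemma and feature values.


underlying: ekea-t-r
MOD=mi - signalled by the affix -t
POLE=ma - signalled by the affix -r
check: ekeatr -> egeatr -> egeatr -> egeatr
lemma: ekea; MOD=mi; POLE=ma


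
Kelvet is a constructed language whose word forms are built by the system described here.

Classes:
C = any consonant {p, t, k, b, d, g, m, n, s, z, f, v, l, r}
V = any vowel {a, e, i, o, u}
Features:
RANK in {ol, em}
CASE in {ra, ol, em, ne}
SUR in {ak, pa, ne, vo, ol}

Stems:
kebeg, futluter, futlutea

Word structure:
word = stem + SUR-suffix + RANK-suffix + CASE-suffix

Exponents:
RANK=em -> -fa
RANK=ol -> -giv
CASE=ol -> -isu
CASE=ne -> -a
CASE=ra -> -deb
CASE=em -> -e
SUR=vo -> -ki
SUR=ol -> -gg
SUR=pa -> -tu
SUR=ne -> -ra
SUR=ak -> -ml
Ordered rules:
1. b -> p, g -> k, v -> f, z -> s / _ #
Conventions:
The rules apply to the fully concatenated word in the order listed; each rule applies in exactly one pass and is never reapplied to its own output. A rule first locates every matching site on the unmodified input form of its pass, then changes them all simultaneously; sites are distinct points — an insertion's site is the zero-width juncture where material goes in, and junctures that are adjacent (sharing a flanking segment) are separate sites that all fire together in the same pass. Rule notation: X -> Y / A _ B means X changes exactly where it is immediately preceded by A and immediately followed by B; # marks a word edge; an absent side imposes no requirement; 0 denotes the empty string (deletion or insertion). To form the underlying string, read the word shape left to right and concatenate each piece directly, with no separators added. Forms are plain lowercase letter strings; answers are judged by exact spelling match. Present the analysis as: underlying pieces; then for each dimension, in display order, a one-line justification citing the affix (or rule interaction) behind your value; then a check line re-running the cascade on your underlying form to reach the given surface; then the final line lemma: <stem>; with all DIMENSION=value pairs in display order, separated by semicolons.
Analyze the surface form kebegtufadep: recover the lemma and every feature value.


underlying: kebeg-tu-fa-deb
RANK=em - signalled by the affix -fa
CASE=ra - signalled by the affix -deb
SUR=pa - signalled by the affix -tu
check: kebegtufadeb -> kebegtufadep
lemma: kebeg; RANK=em; CASE=ra; SUR=pa


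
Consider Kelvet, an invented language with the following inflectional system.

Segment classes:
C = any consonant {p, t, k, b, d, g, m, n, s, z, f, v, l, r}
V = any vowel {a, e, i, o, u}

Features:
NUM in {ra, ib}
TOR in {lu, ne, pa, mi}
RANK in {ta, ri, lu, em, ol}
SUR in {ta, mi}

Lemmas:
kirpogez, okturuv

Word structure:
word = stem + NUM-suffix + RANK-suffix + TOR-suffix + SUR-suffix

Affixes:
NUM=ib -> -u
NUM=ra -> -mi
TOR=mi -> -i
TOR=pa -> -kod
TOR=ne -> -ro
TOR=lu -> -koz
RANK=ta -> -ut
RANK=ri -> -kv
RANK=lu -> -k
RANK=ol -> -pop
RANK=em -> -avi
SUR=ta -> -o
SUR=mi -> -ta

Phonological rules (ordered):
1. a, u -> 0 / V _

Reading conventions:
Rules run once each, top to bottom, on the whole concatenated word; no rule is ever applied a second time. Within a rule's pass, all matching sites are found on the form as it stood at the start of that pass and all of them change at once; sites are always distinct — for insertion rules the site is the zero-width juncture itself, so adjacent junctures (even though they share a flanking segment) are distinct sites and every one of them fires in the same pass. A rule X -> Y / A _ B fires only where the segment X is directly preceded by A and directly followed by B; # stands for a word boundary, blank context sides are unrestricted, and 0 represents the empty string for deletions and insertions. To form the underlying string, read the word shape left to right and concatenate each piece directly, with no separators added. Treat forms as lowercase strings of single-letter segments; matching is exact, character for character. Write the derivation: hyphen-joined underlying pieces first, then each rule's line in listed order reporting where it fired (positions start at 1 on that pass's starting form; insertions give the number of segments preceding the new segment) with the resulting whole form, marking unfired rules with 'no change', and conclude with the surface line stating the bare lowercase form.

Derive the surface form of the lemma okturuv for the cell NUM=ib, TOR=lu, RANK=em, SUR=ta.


underlying: okturuv-u-avi-koz-o
1. a, u -> 0 / V _: fires at position(s) 9: okturuvuvikozo
surface: okturuvuvikozo


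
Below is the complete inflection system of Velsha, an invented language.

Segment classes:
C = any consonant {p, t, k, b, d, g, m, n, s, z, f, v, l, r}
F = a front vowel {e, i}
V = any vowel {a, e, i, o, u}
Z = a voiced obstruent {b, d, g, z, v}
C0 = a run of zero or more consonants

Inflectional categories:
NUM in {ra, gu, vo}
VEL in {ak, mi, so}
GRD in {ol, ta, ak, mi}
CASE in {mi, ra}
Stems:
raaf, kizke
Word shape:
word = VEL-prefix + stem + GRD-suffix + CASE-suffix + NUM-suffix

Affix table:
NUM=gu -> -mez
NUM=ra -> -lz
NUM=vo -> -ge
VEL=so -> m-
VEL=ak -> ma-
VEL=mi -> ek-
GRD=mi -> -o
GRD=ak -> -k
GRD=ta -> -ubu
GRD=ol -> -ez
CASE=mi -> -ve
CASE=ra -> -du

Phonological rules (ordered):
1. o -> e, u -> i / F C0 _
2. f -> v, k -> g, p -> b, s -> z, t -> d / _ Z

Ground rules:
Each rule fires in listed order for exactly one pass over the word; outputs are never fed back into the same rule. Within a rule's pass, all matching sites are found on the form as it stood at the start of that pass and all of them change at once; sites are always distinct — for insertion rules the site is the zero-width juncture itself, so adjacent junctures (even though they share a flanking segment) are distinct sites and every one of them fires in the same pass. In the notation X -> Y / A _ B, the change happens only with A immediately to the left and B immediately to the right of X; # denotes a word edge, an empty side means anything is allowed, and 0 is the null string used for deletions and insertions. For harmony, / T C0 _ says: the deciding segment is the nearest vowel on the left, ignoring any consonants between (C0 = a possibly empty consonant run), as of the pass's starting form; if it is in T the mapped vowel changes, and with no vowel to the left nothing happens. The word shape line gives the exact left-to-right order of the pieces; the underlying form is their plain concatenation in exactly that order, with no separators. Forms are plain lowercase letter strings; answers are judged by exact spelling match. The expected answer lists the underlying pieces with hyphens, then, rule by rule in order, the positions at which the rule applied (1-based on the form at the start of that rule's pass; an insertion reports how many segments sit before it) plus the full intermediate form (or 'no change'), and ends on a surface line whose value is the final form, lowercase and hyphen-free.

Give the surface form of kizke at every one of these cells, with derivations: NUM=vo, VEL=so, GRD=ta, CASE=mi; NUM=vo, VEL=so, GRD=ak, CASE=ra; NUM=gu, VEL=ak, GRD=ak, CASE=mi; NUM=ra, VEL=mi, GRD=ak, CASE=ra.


cell NUM=vo, VEL=so, GRD=ta, CASE=mi:
underlying: m-kizke-ubu-ve-ge
1. o -> e, u -> i / F C0 _: fires at position(s) 7: mkizkeibuvege
2. f -> v, k -> g, p -> b, s -> z, t -> d / _ Z: no change
surface: mkizkeibuvege

cell NUM=vo, VEL=so, GRD=ak, CASE=ra:
underlying: m-kizke-k-du-ge
1. o -> e, u -> i / F C0 _: fires at position(s) 9: mkizkekdige
2. f -> v, k -> g, p -> b, s -> z, t -> d / _ Z: fires at position(s) 7: mkizkegdige
surface: mkizkegdige

cell NUM=gu, VEL=ak, GRD=ak, CASE=mi:
underlying: ma-kizke-k-ve-mez
1. o -> e, u -> i / F C0 _: no change
2. f -> v, k -> g, p -> b, s -> z, t -> d / _ Z: fires at position(s) 8: makizkegvemez
surface: makizkegvemez

cell NUM=ra, VEL=mi, GRD=ak, CASE=ra:
underlying: ek-kizke-k-du-lz
1. o -> e, u -> i / F C0 _: fires at position(s) 10: ekkizkekdilz
2. f -> v, k -> g, p -> b, s -> z, t -> d / _ Z: fires at position(s) 8: ekkizkegdilz
surface: ekkizkegdilz


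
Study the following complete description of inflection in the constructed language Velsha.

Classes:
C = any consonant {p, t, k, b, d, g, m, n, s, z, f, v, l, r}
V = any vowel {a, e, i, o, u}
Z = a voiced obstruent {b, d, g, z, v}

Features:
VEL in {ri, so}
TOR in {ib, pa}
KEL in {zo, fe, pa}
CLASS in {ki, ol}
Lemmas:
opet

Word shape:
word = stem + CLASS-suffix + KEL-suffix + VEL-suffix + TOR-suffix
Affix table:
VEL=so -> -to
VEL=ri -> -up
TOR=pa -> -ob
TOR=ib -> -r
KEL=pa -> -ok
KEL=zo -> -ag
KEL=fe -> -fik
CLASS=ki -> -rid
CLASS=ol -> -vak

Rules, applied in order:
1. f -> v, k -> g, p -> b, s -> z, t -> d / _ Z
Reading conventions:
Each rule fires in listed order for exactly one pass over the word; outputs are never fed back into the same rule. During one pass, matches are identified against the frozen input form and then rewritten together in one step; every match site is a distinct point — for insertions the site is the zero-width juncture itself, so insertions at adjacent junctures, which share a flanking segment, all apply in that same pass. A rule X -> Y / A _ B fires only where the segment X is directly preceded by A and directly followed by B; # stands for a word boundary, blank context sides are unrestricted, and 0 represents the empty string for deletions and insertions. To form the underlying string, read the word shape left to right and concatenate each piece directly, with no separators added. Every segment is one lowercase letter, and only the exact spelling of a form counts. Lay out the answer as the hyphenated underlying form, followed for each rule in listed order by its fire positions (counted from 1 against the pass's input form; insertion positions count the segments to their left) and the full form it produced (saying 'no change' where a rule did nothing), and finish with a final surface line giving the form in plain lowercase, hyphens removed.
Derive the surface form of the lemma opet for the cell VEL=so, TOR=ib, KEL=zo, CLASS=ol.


underlying: opet-vak-ag-to-r
1. f -> v, k -> g, p -> b, s -> z, t -> d / _ Z: fires at position(s) 4: opedvakagtor
surface: opedvakagtor


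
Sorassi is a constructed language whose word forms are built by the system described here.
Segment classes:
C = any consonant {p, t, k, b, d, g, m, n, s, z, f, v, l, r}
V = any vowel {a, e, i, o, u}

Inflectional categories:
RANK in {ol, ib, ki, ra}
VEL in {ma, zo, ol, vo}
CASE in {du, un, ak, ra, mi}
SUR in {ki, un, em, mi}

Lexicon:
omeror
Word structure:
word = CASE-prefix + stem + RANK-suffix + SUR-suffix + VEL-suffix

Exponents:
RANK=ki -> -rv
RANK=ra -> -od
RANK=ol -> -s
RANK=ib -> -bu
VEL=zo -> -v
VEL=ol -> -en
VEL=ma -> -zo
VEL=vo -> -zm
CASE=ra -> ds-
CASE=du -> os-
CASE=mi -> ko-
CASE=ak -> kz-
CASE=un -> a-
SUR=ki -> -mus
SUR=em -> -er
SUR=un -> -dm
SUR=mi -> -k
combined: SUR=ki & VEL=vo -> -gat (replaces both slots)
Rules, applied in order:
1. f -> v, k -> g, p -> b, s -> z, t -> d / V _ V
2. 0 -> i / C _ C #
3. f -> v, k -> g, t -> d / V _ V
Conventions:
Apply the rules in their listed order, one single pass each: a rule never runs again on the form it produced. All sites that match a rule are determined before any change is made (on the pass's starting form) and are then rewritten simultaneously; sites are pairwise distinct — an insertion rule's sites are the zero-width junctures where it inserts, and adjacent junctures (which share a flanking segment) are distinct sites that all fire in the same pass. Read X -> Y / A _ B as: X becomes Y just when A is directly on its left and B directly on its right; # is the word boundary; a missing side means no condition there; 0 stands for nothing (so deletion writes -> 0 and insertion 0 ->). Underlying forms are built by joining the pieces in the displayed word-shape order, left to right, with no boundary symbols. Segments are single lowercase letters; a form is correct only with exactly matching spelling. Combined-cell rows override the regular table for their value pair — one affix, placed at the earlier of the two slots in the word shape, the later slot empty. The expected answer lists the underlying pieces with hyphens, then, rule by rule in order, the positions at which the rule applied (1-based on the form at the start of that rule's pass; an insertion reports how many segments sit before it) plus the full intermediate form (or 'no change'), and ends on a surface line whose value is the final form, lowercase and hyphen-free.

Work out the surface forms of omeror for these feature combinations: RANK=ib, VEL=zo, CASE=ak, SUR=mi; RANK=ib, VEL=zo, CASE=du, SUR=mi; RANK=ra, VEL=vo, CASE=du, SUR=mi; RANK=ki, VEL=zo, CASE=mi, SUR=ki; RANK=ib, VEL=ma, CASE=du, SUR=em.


cell RANK=ib, VEL=zo, CASE=ak, SUR=mi:
underlying: kz-omeror-bu-k-v
1. f -> v, k -> g, p -> b, s -> z, t -> d / V _ V: no change
2. 0 -> i / C _ C #: inserts after position(s) 11: kzomerorbukiv
3. f -> v, k -> g, t -> d / V _ V: fires at position(s) 11: kzomerorbugiv
surface: kzomerorbugiv

cell RANK=ib, VEL=zo, CASE=du, SUR=mi:
underlying: os-omeror-bu-k-v
1. f -> v, k -> g, p -> b, s -> z, t -> d / V _ V: fires at position(s) 2: ozomerorbukv
2. 0 -> i / C _ C #: inserts after position(s) 11: ozomerorbukiv
3. f -> v, k -> g, t -> d / V _ V: fires at position(s) 11: ozomerorbugiv
surface: ozomerorbugiv

cell RANK=ra, VEL=vo, CASE=du, SUR=mi:
underlying: os-omeror-od-k-zm
1. f -> v, k -> g, p -> b, s -> z, t -> d / V _ V: fires at position(s) 2: ozomerorodkzm
2. 0 -> i / C _ C #: inserts after position(s) 12: ozomerorodkzim
3. f -> v, k -> g, t -> d / V _ V: no change
surface: ozomerorodkzim

cell RANK=ki, VEL=zo, CASE=mi, SUR=ki:
underlying: ko-omeror-rv-mus-v
1. f -> v, k -> g, p -> b, s -> z, t -> d / V _ V: no change
2. 0 -> i / C _ C #: inserts after position(s) 13: koomerorrvmusiv
3. f -> v, k -> g, t -> d / V _ V: no change
surface: koomerorrvmusiv

cell RANK=ib, VEL=ma, CASE=du, SUR=em:
underlying: os-omeror-bu-er-zo
1. f -> v, k -> g, p -> b, s -> z, t -> d / V _ V: fires at position(s) 2: ozomerorbuerzo
2. 0 -> i / C _ C #: no change
3. f -> v, k -> g, t -> d / V _ V: no change
surface: ozomerorbuerzo


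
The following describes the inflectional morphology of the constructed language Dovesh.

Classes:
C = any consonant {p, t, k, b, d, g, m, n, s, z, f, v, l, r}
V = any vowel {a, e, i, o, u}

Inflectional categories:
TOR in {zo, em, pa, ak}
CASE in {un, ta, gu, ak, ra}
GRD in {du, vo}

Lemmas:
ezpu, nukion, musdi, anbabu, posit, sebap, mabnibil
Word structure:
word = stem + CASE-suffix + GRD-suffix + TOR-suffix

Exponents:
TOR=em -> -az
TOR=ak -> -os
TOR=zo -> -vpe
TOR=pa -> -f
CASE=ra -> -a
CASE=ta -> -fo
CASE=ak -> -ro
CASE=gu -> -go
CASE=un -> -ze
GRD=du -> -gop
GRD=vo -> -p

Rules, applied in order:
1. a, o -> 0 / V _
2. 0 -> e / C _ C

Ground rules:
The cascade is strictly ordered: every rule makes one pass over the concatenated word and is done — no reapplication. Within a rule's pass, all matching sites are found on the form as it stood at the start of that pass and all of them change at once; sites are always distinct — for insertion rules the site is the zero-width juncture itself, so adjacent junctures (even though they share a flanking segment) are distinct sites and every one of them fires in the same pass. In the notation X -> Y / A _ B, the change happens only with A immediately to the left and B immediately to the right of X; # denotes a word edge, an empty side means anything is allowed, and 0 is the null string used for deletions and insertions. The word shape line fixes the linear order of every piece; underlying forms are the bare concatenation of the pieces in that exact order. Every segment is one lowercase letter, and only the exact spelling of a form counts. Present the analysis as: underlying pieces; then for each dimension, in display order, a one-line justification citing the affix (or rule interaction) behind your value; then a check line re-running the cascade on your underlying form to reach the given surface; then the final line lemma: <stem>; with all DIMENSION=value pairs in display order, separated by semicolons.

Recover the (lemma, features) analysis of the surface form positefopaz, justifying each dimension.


underlying: posit-fo-p-az
TOR=em - signalled by the affix -az
CASE=ta - signalled by the affix -fo
GRD=vo - signalled by the affix -p
check: positfopaz -> positfopaz -> positefopaz
lemma: posit; TOR=em; CASE=ta; GRD=vo


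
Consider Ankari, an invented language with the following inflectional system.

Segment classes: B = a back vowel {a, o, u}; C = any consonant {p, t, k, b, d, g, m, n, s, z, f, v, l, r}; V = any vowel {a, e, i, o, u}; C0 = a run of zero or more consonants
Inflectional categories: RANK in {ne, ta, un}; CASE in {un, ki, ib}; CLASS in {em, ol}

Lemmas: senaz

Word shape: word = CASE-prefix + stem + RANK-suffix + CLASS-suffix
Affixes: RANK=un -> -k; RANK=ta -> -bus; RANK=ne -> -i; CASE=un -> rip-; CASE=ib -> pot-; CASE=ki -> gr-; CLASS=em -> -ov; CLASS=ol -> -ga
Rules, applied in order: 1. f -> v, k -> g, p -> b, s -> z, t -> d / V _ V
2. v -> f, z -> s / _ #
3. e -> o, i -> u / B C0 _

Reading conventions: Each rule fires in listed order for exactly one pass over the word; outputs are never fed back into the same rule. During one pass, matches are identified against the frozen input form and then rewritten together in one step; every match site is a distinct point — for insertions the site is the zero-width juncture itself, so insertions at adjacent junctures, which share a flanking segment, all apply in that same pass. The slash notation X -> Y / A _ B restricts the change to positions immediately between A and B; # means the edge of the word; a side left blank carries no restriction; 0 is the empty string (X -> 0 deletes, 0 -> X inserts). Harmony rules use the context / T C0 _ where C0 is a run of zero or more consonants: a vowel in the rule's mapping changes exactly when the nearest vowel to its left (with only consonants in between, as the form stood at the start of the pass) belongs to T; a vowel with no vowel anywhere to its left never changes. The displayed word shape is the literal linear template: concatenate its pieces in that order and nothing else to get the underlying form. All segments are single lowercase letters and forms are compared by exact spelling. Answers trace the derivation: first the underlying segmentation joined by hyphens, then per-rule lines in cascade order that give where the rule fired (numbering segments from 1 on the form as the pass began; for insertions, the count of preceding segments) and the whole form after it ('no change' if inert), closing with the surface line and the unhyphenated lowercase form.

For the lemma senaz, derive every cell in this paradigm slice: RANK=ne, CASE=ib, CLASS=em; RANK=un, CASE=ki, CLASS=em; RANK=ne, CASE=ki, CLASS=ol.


cell RANK=ne, CASE=ib, CLASS=em:
underlying: pot-senaz-i-ov
1. f -> v, k -> g, p -> b, s -> z, t -> d / V _ V: no change
2. v -> f, z -> s / _ #: fires at position(s) 11: potsenaziof
3. e -> o, i -> u / B C0 _: fires at position(s) 5, 9: potsonazuof
surface: potsonazuof

cell RANK=un, CASE=ki, CLASS=em:
underlying: gr-senaz-k-ov
1. f -> v, k -> g, p -> b, s -> z, t -> d / V _ V: no change
2. v -> f, z -> s / _ #: fires at position(s) 10: grsenazkof
3. e -> o, i -> u / B C0 _: no change
surface: grsenazkof

cell RANK=ne, CASE=ki, CLASS=ol:
underlying: gr-senaz-i-ga
1. f -> v, k -> g, p -> b, s -> z, t -> d / V _ V: no change
2. v -> f, z -> s / _ #: no change
3. e -> o, i -> u / B C0 _: fires at position(s) 8: grsenazuga
surface: grsenazuga


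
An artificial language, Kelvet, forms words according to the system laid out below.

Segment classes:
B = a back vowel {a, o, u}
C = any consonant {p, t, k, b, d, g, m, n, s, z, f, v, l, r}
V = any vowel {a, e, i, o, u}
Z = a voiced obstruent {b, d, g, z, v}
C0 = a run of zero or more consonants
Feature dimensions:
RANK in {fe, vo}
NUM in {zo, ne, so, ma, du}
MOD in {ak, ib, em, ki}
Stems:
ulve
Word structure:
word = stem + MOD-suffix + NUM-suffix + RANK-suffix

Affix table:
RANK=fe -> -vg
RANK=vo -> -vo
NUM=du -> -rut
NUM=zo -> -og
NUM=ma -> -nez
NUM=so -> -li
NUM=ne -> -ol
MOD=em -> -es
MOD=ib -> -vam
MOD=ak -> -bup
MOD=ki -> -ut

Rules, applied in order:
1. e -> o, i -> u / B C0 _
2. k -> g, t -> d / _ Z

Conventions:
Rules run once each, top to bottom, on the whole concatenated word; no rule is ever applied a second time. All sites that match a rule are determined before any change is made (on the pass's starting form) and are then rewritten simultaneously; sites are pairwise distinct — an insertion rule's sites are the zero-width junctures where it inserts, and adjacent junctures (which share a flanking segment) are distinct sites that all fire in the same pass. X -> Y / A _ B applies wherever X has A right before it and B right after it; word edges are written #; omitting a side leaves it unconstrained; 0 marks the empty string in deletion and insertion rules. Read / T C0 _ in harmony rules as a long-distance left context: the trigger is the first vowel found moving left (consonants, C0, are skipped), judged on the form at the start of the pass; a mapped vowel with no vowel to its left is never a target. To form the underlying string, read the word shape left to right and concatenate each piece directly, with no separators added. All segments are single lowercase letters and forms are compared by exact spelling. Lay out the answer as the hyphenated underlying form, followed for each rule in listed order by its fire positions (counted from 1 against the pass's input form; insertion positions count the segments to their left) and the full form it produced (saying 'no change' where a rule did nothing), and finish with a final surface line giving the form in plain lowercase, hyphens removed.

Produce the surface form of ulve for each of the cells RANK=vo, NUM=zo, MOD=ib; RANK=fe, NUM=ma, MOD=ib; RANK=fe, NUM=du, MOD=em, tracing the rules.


cell RANK=vo, NUM=zo, MOD=ib:
underlying: ulve-vam-og-vo
1. e -> o, i -> u / B C0 _: fires at position(s) 4: ulvovamogvo
2. k -> g, t -> d / _ Z: no change
surface: ulvovamogvo

cell RANK=fe, NUM=ma, MOD=ib:
underlying: ulve-vam-nez-vg
1. e -> o, i -> u / B C0 _: fires at position(s) 4, 9: ulvovamnozvg
2. k -> g, t -> d / _ Z: no change
surface: ulvovamnozvg

cell RANK=fe, NUM=du, MOD=em:
underlying: ulve-es-rut-vg
1. e -> o, i -> u / B C0 _: fires at position(s) 4: ulvoesrutvg
2. k -> g, t -> d / _ Z: fires at position(s) 9: ulvoesrudvg
surface: ulvoesrudvg


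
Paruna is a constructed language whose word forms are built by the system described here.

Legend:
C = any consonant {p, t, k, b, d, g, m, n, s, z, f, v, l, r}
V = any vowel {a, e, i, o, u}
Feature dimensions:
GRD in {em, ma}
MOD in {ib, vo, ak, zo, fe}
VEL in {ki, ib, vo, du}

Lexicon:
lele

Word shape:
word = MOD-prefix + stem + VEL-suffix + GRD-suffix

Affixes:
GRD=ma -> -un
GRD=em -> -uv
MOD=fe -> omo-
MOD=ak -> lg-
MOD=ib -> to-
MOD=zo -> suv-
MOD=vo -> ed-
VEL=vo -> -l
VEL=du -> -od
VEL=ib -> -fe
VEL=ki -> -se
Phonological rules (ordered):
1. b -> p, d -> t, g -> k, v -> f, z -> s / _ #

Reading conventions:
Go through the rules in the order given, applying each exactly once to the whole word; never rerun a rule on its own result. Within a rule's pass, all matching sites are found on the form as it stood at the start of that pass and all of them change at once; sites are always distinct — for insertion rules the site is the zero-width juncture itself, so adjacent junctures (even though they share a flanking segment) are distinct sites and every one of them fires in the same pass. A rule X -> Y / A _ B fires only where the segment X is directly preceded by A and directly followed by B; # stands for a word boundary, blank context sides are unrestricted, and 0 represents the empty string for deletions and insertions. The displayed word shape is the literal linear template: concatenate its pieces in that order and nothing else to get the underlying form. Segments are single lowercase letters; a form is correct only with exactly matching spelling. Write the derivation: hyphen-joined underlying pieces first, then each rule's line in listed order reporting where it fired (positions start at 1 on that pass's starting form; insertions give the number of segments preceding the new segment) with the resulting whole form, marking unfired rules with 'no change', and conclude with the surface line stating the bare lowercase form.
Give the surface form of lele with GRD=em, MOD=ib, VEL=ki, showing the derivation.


underlying: to-lele-se-uv
1. b -> p, d -> t, g -> k, v -> f, z -> s / _ #: fires at position(s) 10: toleleseuf
surface: toleleseuf
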